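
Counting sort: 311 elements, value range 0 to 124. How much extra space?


n = 311 (output array)
k = 125 (count array for 125 distinct values)
Extra space = 311 + 125 = 436


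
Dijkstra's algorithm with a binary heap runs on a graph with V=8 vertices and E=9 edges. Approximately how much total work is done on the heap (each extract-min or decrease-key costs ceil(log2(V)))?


Dijkstra with a binary heap: each vertex is extracted once, each edge may relax once.
Each heap operation costs O(log V).
V + E = 8 + 9 = 17
ceil(log2(8)) = 3 (since 2^2 = 4 < 8 <= 8 = 2^3)
Total heap work = (V+E) * ceil(log2(V)) = 17 * 3 = 51


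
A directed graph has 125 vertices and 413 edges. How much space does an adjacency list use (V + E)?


Adjacency list: one list head per vertex + one entry per edge
Vertex heads: 125
Edge entries: 413
Total = 125 + 413 = 538


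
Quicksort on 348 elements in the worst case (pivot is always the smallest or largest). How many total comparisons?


In the worst case, each partition step picks the worst pivot:
  Partition 1: 347 comparisons (n-1 elements to compare)
  Partition 2: 346 comparisons
  Partition 3: 345 comparisons
  Partition 4: 344 comparisons
  Partition 5: 343 comparisons
  ...
  Last partition: 0 comparisons
Total = (n-1) + (n-2) + ... + 1 + 0 = n*(n-1)/2
= 348*347/2 = 60378


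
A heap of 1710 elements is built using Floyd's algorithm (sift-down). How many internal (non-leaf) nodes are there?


Leaf nodes occupy roughly half the array.
Sift-down is called for each internal node, starting from the last one.
Internal nodes = floor(n/2) = floor(1710/2) = 855


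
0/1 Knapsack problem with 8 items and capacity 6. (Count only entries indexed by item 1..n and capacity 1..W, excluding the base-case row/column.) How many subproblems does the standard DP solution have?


The DP table is indexed by (item, capacity).
Rows: 8 items
Columns: 6 capacity values (1 to W)
Total subproblems = 8 * 6 = 48


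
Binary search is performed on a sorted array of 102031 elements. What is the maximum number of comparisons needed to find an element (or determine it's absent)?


Binary search halves the search space each comparison:
  Step 1: search space = 102031 -> 51015
  Step 2: search space = 51015 -> 25507
  Step 3: search space = 25507 -> 12753
  Step 4: search space = 12753 -> 6376
  Step 5: search space = 6376 -> 3188
  Step 6: search space = 3188 -> 1594
  Step 7: search space = 1594 -> 797
  Step 8: search space = 797 -> 398
  Step 9: search space = 398 -> 199
  Step 10: search space = 199 -> 99
  Step 11: search space = 99 -> 49
  Step 12: search space = 49 -> 24
  Step 13: search space = 24 -> 12
  Step 14: search space = 12 -> 6
  Step 15: search space = 6 -> 3
  Step 16: search space = 3 -> 1
  Step 17: search space = 1 (final check)
Maximum comparisons = floor(log2(102031)) + 1 = 16 + 1 = 17


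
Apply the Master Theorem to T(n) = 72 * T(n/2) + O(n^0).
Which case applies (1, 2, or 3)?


The Master Theorem: T(n) = a*T(n/b) + O(n^c)
  a = 72, b = 2, c = 0
log_b(a) = log_2(72) ~ 6.17
Compare b^c with a: 2^0 = 1 < 72, so c < log_b(a).
Since c < log_b(a), Case 1 applies.
T(n) = O(n^(log_2 72)) ~ O(n^6.17)
Master Theorem case = 1


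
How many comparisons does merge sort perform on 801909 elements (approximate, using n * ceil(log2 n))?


Recursion depth: ceil(log2(801909)) = 20
Each recursion level merges n = 801909 elements
Total = 801909 * 20 = 16038180


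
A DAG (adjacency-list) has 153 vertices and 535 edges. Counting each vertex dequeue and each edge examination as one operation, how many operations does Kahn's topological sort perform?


V = 153 (vertex processing)
E = 535 (edge processing)
V + E = 153 + 535 = 688


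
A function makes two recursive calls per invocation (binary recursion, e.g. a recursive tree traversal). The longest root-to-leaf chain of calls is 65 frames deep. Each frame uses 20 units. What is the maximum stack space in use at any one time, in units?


Binary recursion: the two calls run one after the other, so only one root-to-leaf chain of frames is on the stack at a time.
Maximum depth (longest chain) = 65 frames
Each frame = 20 units
Max stack space = 65 * 20 = 1300


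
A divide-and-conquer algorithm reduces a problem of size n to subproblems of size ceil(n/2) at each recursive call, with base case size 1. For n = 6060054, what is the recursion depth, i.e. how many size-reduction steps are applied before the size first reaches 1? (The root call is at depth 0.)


Each step divides the size by 2 (rounding up); after k steps the size is ceil(n/2^k), which equals 1 exactly when 2^k >= n.
So the depth is the smallest k with 2^k >= 6060054, i.e. ceil(log_2(6060054)).
2^22 = 4194304 < 6060054 <= 8388608 = 2^23
Recursion depth = 23


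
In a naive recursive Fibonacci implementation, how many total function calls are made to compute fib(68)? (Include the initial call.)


Let C(m) = total calls to evaluate fib(m). Then C(0)=C(1)=1, and
C(m) = 1 + C(m-1) + C(m-2) for m >= 2.
Build the table (each entry = 1 + previous two):
  C(0) = 1
  C(1) = 1
  C(2) = 1 + 1 + 1 = 3
  C(3) = 1 + 3 + 1 = 5
  C(4) = 1 + 5 + 3 = 9
  C(5) = 1 + 9 + 5 = 15
  C(6) = 1 + 15 + 9 = 25
  C(7) = 1 + 25 + 15 = 41
  C(8) = 1 + 41 + 25 = 67
  C(9) = 1 + 67 + 41 = 109
  C(10) = 1 + 109 + 67 = 177
  C(11) = 1 + 177 + 109 = 287
  C(12) = 1 + 287 + 177 = 465
  C(13) = 1 + 465 + 287 = 753
  C(14) = 1 + 753 + 465 = 1219
  C(15) = 1 + 1219 + 753 = 1973
  C(16) = 1 + 1973 + 1219 = 3193
  C(17) = 1 + 3193 + 1973 = 5167
  C(18) = 1 + 5167 + 3193 = 8361
  C(19) = 1 + 8361 + 5167 = 13529
  C(20) = 1 + 13529 + 8361 = 21891
  C(21) = 1 + 21891 + 13529 = 35421
  C(22) = 1 + 35421 + 21891 = 57313
  C(23) = 1 + 57313 + 35421 = 92735
  C(24) = 1 + 92735 + 57313 = 150049
  C(25) = 1 + 150049 + 92735 = 242785
  C(26) = 1 + 242785 + 150049 = 392835
  C(27) = 1 + 392835 + 242785 = 635621
  C(28) = 1 + 635621 + 392835 = 1028457
  C(29) = 1 + 1028457 + 635621 = 1664079
  C(30) = 1 + 1664079 + 1028457 = 2692537
  C(31) = 1 + 2692537 + 1664079 = 4356617
  C(32) = 1 + 4356617 + 2692537 = 7049155
  C(33) = 1 + 7049155 + 4356617 = 11405773
  C(34) = 1 + 11405773 + 7049155 = 18454929
  C(35) = 1 + 18454929 + 11405773 = 29860703
  C(36) = 1 + 29860703 + 18454929 = 48315633
  C(37) = 1 + 48315633 + 29860703 = 78176337
  C(38) = 1 + 78176337 + 48315633 = 126491971
  C(39) = 1 + 126491971 + 78176337 = 204668309
  C(40) = 1 + 204668309 + 126491971 = 331160281
  C(41) = 1 + 331160281 + 204668309 = 535828591
  C(42) = 1 + 535828591 + 331160281 = 866988873
  C(43) = 1 + 866988873 + 535828591 = 1402817465
  C(44) = 1 + 1402817465 + 866988873 = 2269806339
  C(45) = 1 + 2269806339 + 1402817465 = 3672623805
  C(46) = 1 + 3672623805 + 2269806339 = 5942430145
  C(47) = 1 + 5942430145 + 3672623805 = 9615053951
  C(48) = 1 + 9615053951 + 5942430145 = 15557484097
  C(49) = 1 + 15557484097 + 9615053951 = 25172538049
  C(50) = 1 + 25172538049 + 15557484097 = 40730022147
  C(51) = 1 + 40730022147 + 25172538049 = 65902560197
  C(52) = 1 + 65902560197 + 40730022147 = 106632582345
  C(53) = 1 + 106632582345 + 65902560197 = 172535142543
  C(54) = 1 + 172535142543 + 106632582345 = 279167724889
  C(55) = 1 + 279167724889 + 172535142543 = 451702867433
  C(56) = 1 + 451702867433 + 279167724889 = 730870592323
  C(57) = 1 + 730870592323 + 451702867433 = 1182573459757
  C(58) = 1 + 1182573459757 + 730870592323 = 1913444052081
  C(59) = 1 + 1913444052081 + 1182573459757 = 3096017511839
  C(60) = 1 + 3096017511839 + 1913444052081 = 5009461563921
  C(61) = 1 + 5009461563921 + 3096017511839 = 8105479075761
  C(62) = 1 + 8105479075761 + 5009461563921 = 13114940639683
  C(63) = 1 + 13114940639683 + 8105479075761 = 21220419715445
  C(64) = 1 + 21220419715445 + 13114940639683 = 34335360355129
  C(65) = 1 + 34335360355129 + 21220419715445 = 55555780070575
  C(66) = 1 + 55555780070575 + 34335360355129 = 89891140425705
  C(67) = 1 + 89891140425705 + 55555780070575 = 145446920496281
  C(68) = 1 + 145446920496281 + 89891140425705 = 235338060921987
Total calls for fib(68) = 235338060921987


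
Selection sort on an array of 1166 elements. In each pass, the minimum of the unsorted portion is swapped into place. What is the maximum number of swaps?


Selection sort performs one swap per pass:
  Pass 1: find min in positions 0 to 1165, swap with position 0
  Pass 2: find min in positions 1 to 1165, swap with position 1
  Pass 3: find min in positions 2 to 1165, swap with position 2
  Pass 4: find min in positions 3 to 1165, swap with position 3
  Pass 5: find min in positions 4 to 1165, swap with position 4
  ... (1160 more passes)
Total passes (and swaps) = n - 1 = 1166 - 1 = 1165


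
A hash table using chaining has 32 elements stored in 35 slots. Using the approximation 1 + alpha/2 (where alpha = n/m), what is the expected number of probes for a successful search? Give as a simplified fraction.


Load factor alpha = n/m = 32/35
Expected probes = 1 + alpha/2 = 1 + 32/(2*35)
= 1 + 32/70
= 70/70 + 32/70
= 102/70
Simplify: 51/35


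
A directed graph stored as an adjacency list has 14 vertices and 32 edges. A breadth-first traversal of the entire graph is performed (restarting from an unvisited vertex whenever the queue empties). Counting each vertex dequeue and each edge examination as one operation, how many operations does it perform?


A full BFS traversal dequeues each vertex once and examines each edge once.
Vertex visits: 14
Edge visits: 32
V + E = 14 + 32 = 46


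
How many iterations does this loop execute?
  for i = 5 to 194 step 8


The loop variable i takes values starting at 5 and increments by 8 each iteration.
Sequence: i = 5, 13, 21, 29, 37, 45, 53, 61, 69, ...
The upper bound 194 is inclusive, so the count is floor((last - first) / step) + 1:
floor((194 - 5) / 8) + 1 = floor(189/8) + 1 = 23 + 1 = 24


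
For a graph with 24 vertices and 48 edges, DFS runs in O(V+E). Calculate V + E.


A full DFS traversal visits each vertex once and examines each edge once.
V = 24
E = 48
Sum = 24 + 48 = 72


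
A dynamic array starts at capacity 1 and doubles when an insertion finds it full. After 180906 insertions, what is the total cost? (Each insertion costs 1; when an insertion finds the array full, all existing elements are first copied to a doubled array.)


Insertion cost: 180906 (one per element)
Resizes occur just before inserting elements 2, 3, 5, 9, ...
Elements copied at each resize: 1 + 2 + 4 + 8 + 16 + 32 + 64 + 128 + 256 + 512 + 1024 + 2048 + 4096 + 8192 + 16384 + 32768 + 65536 + 131072
Sum of copies = 262143 (geometric series: 2^k - 1)
Total = 180906 + 262143 = 443049


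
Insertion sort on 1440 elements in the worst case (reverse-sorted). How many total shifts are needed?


In the worst case (reverse-sorted), each element shifts past all previous:
  Element 1: 1 shifts
  Element 2: 2 shifts
  Element 3: 3 shifts
  Element 4: 4 shifts
  Element 5: 5 shifts
  ...
  Element 1439: 1439 shifts
Total = 1 + 2 + ... + 1439
= 1440*(1440-1)/2 = 1036080


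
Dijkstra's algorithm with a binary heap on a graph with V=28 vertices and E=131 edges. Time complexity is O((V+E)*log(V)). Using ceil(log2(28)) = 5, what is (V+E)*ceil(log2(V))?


Dijkstra with a binary heap: each vertex is extracted once, each edge may relax once.
Each heap operation costs O(log V).
V + E = 28 + 131 = 159
ceil(log2(28)) = 5 (since 2^4 = 16 < 28 <= 32 = 2^5)
Total heap work = (V+E) * ceil(log2(V)) = 159 * 5 = 795


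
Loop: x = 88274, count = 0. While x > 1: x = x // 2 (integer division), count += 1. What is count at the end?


The variable x halves each step:
x = 88274 -> 44137 -> 22068 -> 11034 -> 5517 -> 2758 -> 1379 -> 689 -> 344 -> 172 -> 86 -> 43 -> 21 -> 10 -> 5 -> 2 -> 1
Number of halvings = floor(log2(88274)) = 16


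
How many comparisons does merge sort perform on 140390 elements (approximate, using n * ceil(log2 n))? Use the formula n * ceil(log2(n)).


Recursion depth: ceil(log2(140390)) = 18
Each recursion level merges n = 140390 elements
Total = 140390 * 18 = 2527020


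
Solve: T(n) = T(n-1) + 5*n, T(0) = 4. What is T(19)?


Expanding the recurrence:
T(19) = T(18) + 5*19
       = T(17) + 5*18 + 5*19
       ...
       = T(0) + 5*(1 + 2 + ... + 19)
       = 4 + 5 * 19*20/2
       = 4 + 5 * 190
       = 4 + 950 = 954


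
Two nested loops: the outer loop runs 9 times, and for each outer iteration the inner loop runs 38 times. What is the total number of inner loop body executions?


Outer loop: 9 iterations
Inner loop: 38 iterations per outer iteration
Total = 9 * 38 = 342


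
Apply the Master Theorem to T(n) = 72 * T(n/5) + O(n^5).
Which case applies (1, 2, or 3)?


The Master Theorem: T(n) = a*T(n/b) + O(n^c)
  a = 72, b = 5, c = 5
log_b(a) = log_5(72) ~ 2.657
Compare b^c with a: 5^5 = 3125 > 72, so c > log_b(a).
Since c > log_b(a), Case 3 applies.
T(n) = O(n^5)
Master Theorem case = 3


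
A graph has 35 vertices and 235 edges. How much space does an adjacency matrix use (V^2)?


Adjacency matrix: V x V grid of entries
Space = V^2 = 35^2 = 35 * 35 = 1225


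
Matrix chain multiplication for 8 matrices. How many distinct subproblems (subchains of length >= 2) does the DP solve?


Subproblems are indexed by (i, j) where i < j.
Number of such pairs = n*(n-1)/2
= 8 * 7 / 2
= 28


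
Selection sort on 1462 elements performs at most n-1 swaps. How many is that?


Each of the 1461 passes places one element in its final position.
Pass 1: swap minimum into position 0
Pass 2: swap minimum of remaining into position 1
...
Pass 1461: last two elements, one swap
Maximum swaps = 1462 - 1 = 1461


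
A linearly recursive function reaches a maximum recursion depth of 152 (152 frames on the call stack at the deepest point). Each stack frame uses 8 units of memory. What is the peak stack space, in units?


Maximum recursion depth = 152 frames
Memory per frame = 8 units
Total stack space = depth * frame_size
= 152 * 8 = 1216


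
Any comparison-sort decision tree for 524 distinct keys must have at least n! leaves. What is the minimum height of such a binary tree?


A binary decision tree of height h has at most 2^h leaves and needs at least n! of them, so h >= ceil(log2(n!)).
524! is far too large to multiply out, so use Stirling's series:
  ln(n!) ~ n ln n - n + (1/2) ln(2 pi n) + 1/(12n)  (error below 1/(360 n^3), negligible here)
  ln(524) = 6.2614917
  n ln n = 524 * 6.2614917 = 3281.0217
  (1/2) ln(2 pi * 524) = (1/2) ln(3292.3891) = 4.0497
  1/(12*524) = 0.0002
  ln(524!) ~ 3281.0217 - 524 + 4.0497 + 0.0002 = 2761.0716
Convert to base 2: log2(524!) = 2761.0716 / ln 2 = 2761.0716 / 0.69314718 = 3983.3843
ceil(3983.3843) = 3984


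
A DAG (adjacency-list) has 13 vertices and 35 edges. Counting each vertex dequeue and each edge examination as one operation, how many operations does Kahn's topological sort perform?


V = 13 (vertex processing)
E = 35 (edge processing)
V + E = 13 + 35 = 48


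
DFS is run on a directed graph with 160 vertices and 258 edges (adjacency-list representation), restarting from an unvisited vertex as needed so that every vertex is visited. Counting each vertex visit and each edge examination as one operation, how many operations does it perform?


A full DFS traversal processes each vertex exactly once (push/pop on stack).
Each directed edge is examined once.
V = 160, E = 258
V + E = 418


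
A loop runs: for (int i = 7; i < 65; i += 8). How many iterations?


Loop starts at i = 7, increments by 8, stops when i >= 65.
Number of iterations = ceil((65 - 7) / 8)
= ceil(58 / 8)
= 8


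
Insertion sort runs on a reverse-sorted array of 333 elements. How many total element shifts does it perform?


Sum of shifts = 1 + 2 + 3 + ... + 332
= 333 * 332 / 2
= 110556 / 2
= 55278


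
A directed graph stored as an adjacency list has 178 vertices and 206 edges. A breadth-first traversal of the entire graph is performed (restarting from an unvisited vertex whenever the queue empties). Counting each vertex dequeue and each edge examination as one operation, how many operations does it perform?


A full BFS traversal dequeues each vertex once and examines each edge once.
Vertex visits: 178
Edge visits: 206
V + E = 178 + 206 = 384


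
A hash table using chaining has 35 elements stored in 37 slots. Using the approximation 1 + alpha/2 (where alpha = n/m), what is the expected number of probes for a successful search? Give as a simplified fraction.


Load factor alpha = n/m = 35/37
Expected probes = 1 + alpha/2 = 1 + 35/(2*37)
= 1 + 35/74
= 74/74 + 35/74
= 109/74


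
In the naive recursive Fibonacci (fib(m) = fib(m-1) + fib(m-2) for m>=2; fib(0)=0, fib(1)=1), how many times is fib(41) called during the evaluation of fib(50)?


Let N(m) = number of times fib(m) is called while evaluating fib(50).
N(50) = 1 (the initial call).
N(49) = 1 (only fib(50) calls it).
For 1 <= m <= 48: fib(m) is called by fib(m+1) and fib(m+2), so
  N(m) = N(m+1) + N(m+2).
fib(0) is called only by fib(2), so N(0) = N(2).
Walk down from m=50:
  N(50)=1, N(49)=1, N(48)=2, N(47)=3, N(46)=5, N(45)=8, N(44)=13, N(43)=21, N(42)=34, N(41)=55
N(41) = 55


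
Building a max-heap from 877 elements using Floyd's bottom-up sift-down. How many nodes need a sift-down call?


In a heap of 877 elements (0-indexed array):
  Last element index: 876
  Parent of last element: floor((876 - 1) / 2) = 437
  Internal nodes: indices 0 to 437
  Count = floor(877/2) = 438


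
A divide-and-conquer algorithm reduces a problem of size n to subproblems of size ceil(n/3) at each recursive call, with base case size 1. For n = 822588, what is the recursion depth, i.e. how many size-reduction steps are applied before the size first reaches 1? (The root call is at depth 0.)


Each step divides the size by 3 (rounding up); after k steps the size is ceil(n/3^k), which equals 1 exactly when 3^k >= n.
So the depth is the smallest k with 3^k >= 822588, i.e. ceil(log_3(822588)).
3^12 = 531441 < 822588 <= 1594323 = 3^13
Recursion depth = 13


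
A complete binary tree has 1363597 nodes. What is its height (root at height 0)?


In a complete binary tree, level k holds nodes 2^k .. 2^(k+1)-1 (1-indexed).
Height = floor(log2(n)) = floor(log2(1363597)) = 20
Check: 2^20 = 1048576 <= 1363597 < 2097152 = 2^21


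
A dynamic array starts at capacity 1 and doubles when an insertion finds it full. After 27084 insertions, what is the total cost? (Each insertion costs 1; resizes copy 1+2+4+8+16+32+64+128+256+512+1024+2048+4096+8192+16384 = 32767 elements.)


Insertion cost: 27084 (one per element)
Resizes occur just before inserting elements 2, 3, 5, 9, ...
Elements copied at each resize: 1 + 2 + 4 + 8 + 16 + 32 + 64 + 128 + 256 + 512 + 1024 + 2048 + 4096 + 8192 + 16384
Sum of copies = 32767 (geometric series: 2^k - 1)
Total = 27084 + 32767 = 59851


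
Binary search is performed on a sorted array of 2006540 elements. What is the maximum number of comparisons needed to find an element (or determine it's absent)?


Binary search halves the search space each comparison:
  Step 1: search space = 2006540 -> 1003270
  Step 2: search space = 1003270 -> 501635
  Step 3: search space = 501635 -> 250817
  Step 4: search space = 250817 -> 125408
  Step 5: search space = 125408 -> 62704
  Step 6: search space = 62704 -> 31352
  Step 7: search space = 31352 -> 15676
  Step 8: search space = 15676 -> 7838
  Step 9: search space = 7838 -> 3919
  Step 10: search space = 3919 -> 1959
  Step 11: search space = 1959 -> 979
  Step 12: search space = 979 -> 489
  Step 13: search space = 489 -> 244
  Step 14: search space = 244 -> 122
  Step 15: search space = 122 -> 61
  Step 16: search space = 61 -> 30
  Step 17: search space = 30 -> 15
  Step 18: search space = 15 -> 7
  Step 19: search space = 7 -> 3
  Step 20: search space = 3 -> 1
  Step 21: search space = 1 (final check)
Maximum comparisons = floor(log2(2006540)) + 1 = 20 + 1 = 21


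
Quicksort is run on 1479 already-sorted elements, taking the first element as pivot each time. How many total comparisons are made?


Sum of comparisons per partition:
1478 + 1477 + ... + 1 + 0
= 1479 * (1479 - 1) / 2
= 1479 * 1478 / 2
= 1092981


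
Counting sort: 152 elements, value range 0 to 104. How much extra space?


n = 152 (output array)
k = 105 (count array for 105 distinct values)
Extra space = 152 + 105 = 257


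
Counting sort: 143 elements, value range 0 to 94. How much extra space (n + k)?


n = 143 (output array)
k = 95 (count array for 95 distinct values)
Extra space = 143 + 95 = 238


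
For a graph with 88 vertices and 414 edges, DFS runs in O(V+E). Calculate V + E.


A full DFS traversal visits each vertex once and examines each edge once.
V = 88
E = 414
Sum = 88 + 414 = 502


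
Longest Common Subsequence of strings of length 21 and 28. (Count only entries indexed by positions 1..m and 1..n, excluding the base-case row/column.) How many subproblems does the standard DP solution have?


DP table indexed by positions in both strings.
First string: 21 positions
Second string: 28 positions
Total = 21 * 28 = 588


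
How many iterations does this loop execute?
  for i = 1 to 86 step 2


The loop variable i takes values starting at 1 and increments by 2 each iteration.
Sequence: i = 1, 3, 5, 7, 9, 11, 13, 15, 17, ...
The upper bound 86 is inclusive, so the count is floor((last - first) / step) + 1:
floor((86 - 1) / 2) + 1 = floor(85/2) + 1 = 42 + 1 = 43


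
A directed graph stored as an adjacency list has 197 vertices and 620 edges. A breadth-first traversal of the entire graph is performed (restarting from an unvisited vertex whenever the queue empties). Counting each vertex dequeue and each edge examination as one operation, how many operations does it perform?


A full BFS traversal dequeues each vertex once and examines each edge once.
Vertex visits: 197
Edge visits: 620
V + E = 197 + 620 = 817


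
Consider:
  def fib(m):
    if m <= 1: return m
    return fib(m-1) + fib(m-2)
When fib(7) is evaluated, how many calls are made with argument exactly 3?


Let N(m) = number of times fib(m) is called while evaluating fib(7).
N(7) = 1 (the initial call).
N(6) = 1 (only fib(7) calls it).
For 1 <= m <= 5: fib(m) is called by fib(m+1) and fib(m+2), so
  N(m) = N(m+1) + N(m+2).
fib(0) is called only by fib(2), so N(0) = N(2).
Walk down from m=7:
  N(7)=1, N(6)=1, N(5)=2, N(4)=3, N(3)=5
N(3) = 5


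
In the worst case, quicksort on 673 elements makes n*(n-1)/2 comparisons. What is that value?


Sum of comparisons per partition:
672 + 671 + ... + 1 + 0
= 673 * (673 - 1) / 2
= 673 * 672 / 2
= 226128


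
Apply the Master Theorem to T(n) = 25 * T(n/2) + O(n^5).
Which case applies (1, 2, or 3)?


The Master Theorem: T(n) = a*T(n/b) + O(n^c)
  a = 25, b = 2, c = 5
log_b(a) = log_2(25) ~ 4.644
Compare b^c with a: 2^5 = 32 > 25, so c > log_b(a).
Since c > log_b(a), Case 3 applies.
T(n) = O(n^5)
Master Theorem case = 3


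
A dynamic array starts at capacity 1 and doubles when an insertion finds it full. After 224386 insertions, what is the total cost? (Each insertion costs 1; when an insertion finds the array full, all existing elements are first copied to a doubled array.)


Insertion cost: 224386 (one per element)
Resizes occur just before inserting elements 2, 3, 5, 9, ...
Elements copied at each resize: 1 + 2 + 4 + 8 + 16 + 32 + 64 + 128 + 256 + 512 + 1024 + 2048 + 4096 + 8192 + 16384 + 32768 + 65536 + 131072
Sum of copies = 262143 (geometric series: 2^k - 1)
Total = 224386 + 262143 = 486529


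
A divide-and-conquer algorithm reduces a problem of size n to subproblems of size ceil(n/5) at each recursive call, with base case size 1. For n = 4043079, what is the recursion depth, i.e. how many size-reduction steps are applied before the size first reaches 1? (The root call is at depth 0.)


Each step divides the size by 5 (rounding up); after k steps the size is ceil(n/5^k), which equals 1 exactly when 5^k >= n.
So the depth is the smallest k with 5^k >= 4043079, i.e. ceil(log_5(4043079)).
5^9 = 1953125 < 4043079 <= 9765625 = 5^10
Recursion depth = 10


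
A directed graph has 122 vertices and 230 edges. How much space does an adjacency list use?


Adjacency list: one list head per vertex + one entry per edge
Vertex heads: 122
Edge entries: 230
Total = 122 + 230 = 352


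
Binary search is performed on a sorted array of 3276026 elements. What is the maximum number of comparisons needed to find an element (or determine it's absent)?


Binary search halves the search space each comparison:
  Step 1: search space = 3276026 -> 1638013
  Step 2: search space = 1638013 -> 819006
  Step 3: search space = 819006 -> 409503
  Step 4: search space = 409503 -> 204751
  Step 5: search space = 204751 -> 102375
  Step 6: search space = 102375 -> 51187
  Step 7: search space = 51187 -> 25593
  Step 8: search space = 25593 -> 12796
  Step 9: search space = 12796 -> 6398
  Step 10: search space = 6398 -> 3199
  Step 11: search space = 3199 -> 1599
  Step 12: search space = 1599 -> 799
  Step 13: search space = 799 -> 399
  Step 14: search space = 399 -> 199
  Step 15: search space = 199 -> 99
  Step 16: search space = 99 -> 49
  Step 17: search space = 49 -> 24
  Step 18: search space = 24 -> 12
  Step 19: search space = 12 -> 6
  Step 20: search space = 6 -> 3
  Step 21: search space = 3 -> 1
  Step 22: search space = 1 (final check)
Maximum comparisons = floor(log2(3276026)) + 1 = 21 + 1 = 22


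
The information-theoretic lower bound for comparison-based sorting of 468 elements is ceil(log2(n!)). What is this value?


A binary decision tree of height h has at most 2^h leaves and needs at least n! of them, so h >= ceil(log2(n!)).
468! is far too large to multiply out, so use Stirling's series:
  ln(n!) ~ n ln n - n + (1/2) ln(2 pi n) + 1/(12n)  (error below 1/(360 n^3), negligible here)
  ln(468) = 6.1484683
  n ln n = 468 * 6.1484683 = 2877.4832
  (1/2) ln(2 pi * 468) = (1/2) ln(2940.5307) = 3.9932
  1/(12*468) = 0.0002
  ln(468!) ~ 2877.4832 - 468 + 3.9932 + 0.0002 = 2413.4766
Convert to base 2: log2(468!) = 2413.4766 / ln 2 = 2413.4766 / 0.69314718 = 3481.9107
ceil(3481.9107) = 3482


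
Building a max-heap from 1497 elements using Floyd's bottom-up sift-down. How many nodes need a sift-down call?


In a heap of 1497 elements (0-indexed array):
  Last element index: 1496
  Parent of last element: floor((1496 - 1) / 2) = 747
  Internal nodes: indices 0 to 747
  Count = floor(1497/2) = 748


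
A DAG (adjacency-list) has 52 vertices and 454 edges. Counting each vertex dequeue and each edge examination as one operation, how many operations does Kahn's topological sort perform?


V = 52 (vertex processing)
E = 454 (edge processing)
V + E = 52 + 454 = 506


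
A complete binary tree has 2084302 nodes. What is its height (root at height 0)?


In a complete binary tree, level k holds nodes 2^k .. 2^(k+1)-1 (1-indexed).
Height = floor(log2(n)) = floor(log2(2084302)) = 20
Check: 2^20 = 1048576 <= 2084302 < 2097152 = 2^21


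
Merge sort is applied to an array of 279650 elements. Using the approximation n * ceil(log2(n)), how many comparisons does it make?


Merge sort divides the array into halves recursively.
Number of levels = ceil(log2(279650)) = 19
At each level, approximately n = 279650 comparisons are needed for merging.
Total comparisons ~ n * ceil(log2(n)) = 279650 * 19 = 5313350


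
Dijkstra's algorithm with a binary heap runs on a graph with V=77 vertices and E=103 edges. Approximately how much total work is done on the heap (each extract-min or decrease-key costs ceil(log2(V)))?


Dijkstra with a binary heap: each vertex is extracted once, each edge may relax once.
Each heap operation costs O(log V).
V + E = 77 + 103 = 180
ceil(log2(77)) = 7 (since 2^6 = 64 < 77 <= 128 = 2^7)
Total heap work = (V+E) * ceil(log2(V)) = 180 * 7 = 1260


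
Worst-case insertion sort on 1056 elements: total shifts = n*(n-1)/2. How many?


Sum of shifts = 1 + 2 + 3 + ... + 1055
= 1056 * 1055 / 2
= 1114080 / 2
= 557040


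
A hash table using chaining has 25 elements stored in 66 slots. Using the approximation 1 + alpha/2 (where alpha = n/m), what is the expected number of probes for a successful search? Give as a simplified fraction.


Load factor alpha = n/m = 25/66
Expected probes = 1 + alpha/2 = 1 + 25/(2*66)
= 1 + 25/132
= 132/132 + 25/132
= 157/132


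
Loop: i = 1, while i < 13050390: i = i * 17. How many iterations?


i multiplies by 17 each step:
i = 1 -> 17 -> 289 -> 4913 -> 83521 -> 1419857 -> 24137569 (stop)
Iterations = ceil(log_17(13050390)) = 6


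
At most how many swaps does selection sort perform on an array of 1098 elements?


Each of the 1097 passes places one element in its final position.
Pass 1: swap minimum into position 0
Pass 2: swap minimum of remaining into position 1
...
Pass 1097: last two elements, one swap
Maximum swaps = 1098 - 1 = 1097


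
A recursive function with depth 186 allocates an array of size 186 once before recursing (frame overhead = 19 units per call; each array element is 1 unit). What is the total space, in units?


Array allocation: 186 units (allocated once)
Stack frames: 186 deep * 19 per frame = 3534 units
Total = 186 + 3534 = 3720


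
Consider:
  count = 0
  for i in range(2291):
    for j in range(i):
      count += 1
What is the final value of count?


For each i, the inner loop runs i times:
  i=0: inner runs 0 times
  i=1: inner runs 1 time
  i=2: inner runs 2 times
  i=3: inner runs 3 times
  i=4: inner runs 4 times
  i=5: inner runs 5 times
  i=6: inner runs 6 times
  i=7: inner runs 7 times
  ...
Total = 0 + 1 + 2 + ... + 2290 = 2291*(2291-1)/2 = 2623195


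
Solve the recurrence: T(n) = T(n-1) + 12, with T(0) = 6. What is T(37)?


Unrolling the recurrence:
T(37) = T(36) + 12
       = T(35) + 12 + 12
       = T(34) + 12*3
       ...
       = T(0) + 12*37
       = 6 + 444 = 450


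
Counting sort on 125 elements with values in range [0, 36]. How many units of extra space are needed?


Output array size: 125 (to store sorted result)
Count array size: 37 (one slot per possible value, range 0 to 36)
Total extra space = 125 + 37 = 162


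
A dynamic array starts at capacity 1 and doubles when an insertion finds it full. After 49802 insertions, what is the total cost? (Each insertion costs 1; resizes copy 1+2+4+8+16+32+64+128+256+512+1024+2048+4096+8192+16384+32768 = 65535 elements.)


Insertion cost: 49802 (one per element)
Resizes occur just before inserting elements 2, 3, 5, 9, ...
Elements copied at each resize: 1 + 2 + 4 + 8 + 16 + 32 + 64 + 128 + 256 + 512 + 1024 + 2048 + 4096 + 8192 + 16384 + 32768
Sum of copies = 65535 (geometric series: 2^k - 1)
Total = 49802 + 65535 = 115337


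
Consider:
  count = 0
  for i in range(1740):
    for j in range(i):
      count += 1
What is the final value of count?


For each i, the inner loop runs i times:
  i=0: inner runs 0 times
  i=1: inner runs 1 time
  i=2: inner runs 2 times
  i=3: inner runs 3 times
  i=4: inner runs 4 times
  i=5: inner runs 5 times
  i=6: inner runs 6 times
  i=7: inner runs 7 times
  ...
Total = 0 + 1 + 2 + ... + 1739 = 1740*(1740-1)/2 = 1512930


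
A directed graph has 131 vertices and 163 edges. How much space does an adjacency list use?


Adjacency list: one list head per vertex + one entry per edge
Vertex heads: 131
Edge entries: 163
Total = 131 + 163 = 294


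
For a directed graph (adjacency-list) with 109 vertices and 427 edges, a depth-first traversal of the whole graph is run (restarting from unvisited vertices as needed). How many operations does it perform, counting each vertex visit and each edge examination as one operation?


A full DFS traversal visits each vertex once and examines each edge once.
V = 109
E = 427
Sum = 109 + 427 = 536


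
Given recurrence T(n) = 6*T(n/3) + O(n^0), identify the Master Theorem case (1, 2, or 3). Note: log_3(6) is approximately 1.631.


Master Theorem parameters: a=6, b=3, c=0
log_b(a) = 1.631
Compare b^c with a: 3^0 = 1 < 6, so c < log_b(a).
Comparing c=0 vs log_b(a)=1.631:
0 < 1.631 => Case 1
Result: T(n) = O(n^(log_3 6)) ~ O(n^1.631)
Master Theorem case = 1


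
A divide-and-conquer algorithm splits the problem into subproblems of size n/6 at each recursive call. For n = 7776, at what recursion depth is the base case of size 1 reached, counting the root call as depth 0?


At each depth, the problem size is divided by 6:
  Depth 0: problem size = 7776
  Depth 1: problem size = 1296
  Depth 2: problem size = 216
  Depth 3: problem size = 36
  Depth 4: problem size = 6
  Depth 5: problem size = 1 (base case)
The base case is reached at depth log_6(7776) = 5 (the tree has 6 levels counting depth 0, but the depth asked for is 5).
Recursion depth = 5


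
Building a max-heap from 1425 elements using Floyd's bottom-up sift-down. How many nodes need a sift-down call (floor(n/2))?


In a heap of 1425 elements (0-indexed array):
  Last element index: 1424
  Parent of last element: floor((1424 - 1) / 2) = 711
  Internal nodes: indices 0 to 711
  Count = floor(1425/2) = 712


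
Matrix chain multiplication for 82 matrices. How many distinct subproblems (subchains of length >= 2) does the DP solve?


Subproblems are indexed by (i, j) where i < j.
Number of such pairs = n*(n-1)/2
= 82 * 81 / 2
= 3321


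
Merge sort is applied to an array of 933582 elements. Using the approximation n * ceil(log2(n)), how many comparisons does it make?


Merge sort divides the array into halves recursively.
Number of levels = ceil(log2(933582)) = 20
At each level, approximately n = 933582 comparisons are needed for merging.
Total comparisons ~ n * ceil(log2(n)) = 933582 * 20 = 18671640


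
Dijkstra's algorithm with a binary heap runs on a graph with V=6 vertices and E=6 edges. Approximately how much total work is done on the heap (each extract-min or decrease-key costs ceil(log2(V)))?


Dijkstra with a binary heap: each vertex is extracted once, each edge may relax once.
Each heap operation costs O(log V).
V + E = 6 + 6 = 12
ceil(log2(6)) = 3 (since 2^2 = 4 < 6 <= 8 = 2^3)
Total heap work = (V+E) * ceil(log2(V)) = 12 * 3 = 36


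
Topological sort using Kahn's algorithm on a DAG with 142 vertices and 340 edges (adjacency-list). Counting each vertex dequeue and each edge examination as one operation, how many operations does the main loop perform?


Kahn's algorithm:
  1. Compute in-degrees: O(V + E)
  2. Process queue: each vertex dequeued once (O(V))
     each edge examined once (O(E))
Total = V + E = 142 + 340 = 482


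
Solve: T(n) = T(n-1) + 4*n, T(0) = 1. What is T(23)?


Expanding the recurrence:
T(23) = T(22) + 4*23
       = T(21) + 4*22 + 4*23
       ...
       = T(0) + 4*(1 + 2 + ... + 23)
       = 1 + 4 * 23*24/2
       = 1 + 4 * 276
       = 1 + 1104 = 1105


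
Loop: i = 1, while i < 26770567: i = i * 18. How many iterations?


i multiplies by 18 each step:
i = 1 -> 18 -> 324 -> 5832 -> 104976 -> 1889568 -> 34012224 (stop)
Iterations = ceil(log_18(26770567)) = 6


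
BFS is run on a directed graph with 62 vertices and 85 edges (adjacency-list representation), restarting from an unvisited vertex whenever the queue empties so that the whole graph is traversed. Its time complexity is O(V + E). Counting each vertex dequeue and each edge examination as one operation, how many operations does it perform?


A full BFS traversal dequeues each vertex exactly once and examines each directed edge exactly once.
V = 62 (vertex processing cost)
E = 85 (edge examination cost)
Total operations proportional to V + E = 62 + 85 = 147


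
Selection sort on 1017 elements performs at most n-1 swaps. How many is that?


Each of the 1016 passes places one element in its final position.
Pass 1: swap minimum into position 0
Pass 2: swap minimum of remaining into position 1
...
Pass 1016: last two elements, one swap
Maximum swaps = 1017 - 1 = 1016


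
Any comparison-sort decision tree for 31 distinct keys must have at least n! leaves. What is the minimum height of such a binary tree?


A binary decision tree of height h has at most 2^h leaves and needs at least n! of them, so h >= ceil(log2(n!)).
31! is far too large to multiply out, so use Stirling's series:
  ln(n!) ~ n ln n - n + (1/2) ln(2 pi n) + 1/(12n)  (error below 1/(360 n^3), negligible here)
  ln(31) = 3.4339872
  n ln n = 31 * 3.4339872 = 106.4536
  (1/2) ln(2 pi * 31) = (1/2) ln(194.7787) = 2.6359
  1/(12*31) = 0.0027
  ln(31!) ~ 106.4536 - 31 + 2.6359 + 0.0027 = 78.0922
Convert to base 2: log2(31!) = 78.0922 / ln 2 = 78.0922 / 0.69314718 = 112.6632
ceil(112.6632) = 113


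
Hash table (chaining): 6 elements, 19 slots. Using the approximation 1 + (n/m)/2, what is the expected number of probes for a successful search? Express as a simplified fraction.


Computing expected probes:
alpha = 6/19
= 1 + alpha/2
= 1 + 6/(2*19)
= (2*19 + 6) / (2*19)
= 44/38 = 22/19


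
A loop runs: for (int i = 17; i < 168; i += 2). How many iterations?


Loop starts at i = 17, increments by 2, stops when i >= 168.
Number of iterations = ceil((168 - 17) / 2)
= ceil(151 / 2)
= 76


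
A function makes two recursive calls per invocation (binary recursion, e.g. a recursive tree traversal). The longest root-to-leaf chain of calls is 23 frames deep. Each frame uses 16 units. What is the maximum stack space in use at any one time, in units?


Binary recursion: the two calls run one after the other, so only one root-to-leaf chain of frames is on the stack at a time.
Maximum depth (longest chain) = 23 frames
Each frame = 16 units
Max stack space = 23 * 16 = 368


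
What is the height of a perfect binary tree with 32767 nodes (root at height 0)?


A perfect binary tree with 32767 nodes:
  32767 = 2^15 - 1
  Levels: 0, 1, ..., 14
  Height = 14


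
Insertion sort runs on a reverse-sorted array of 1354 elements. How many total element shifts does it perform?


Sum of shifts = 1 + 2 + 3 + ... + 1353
= 1354 * 1353 / 2
= 1831962 / 2
= 915981


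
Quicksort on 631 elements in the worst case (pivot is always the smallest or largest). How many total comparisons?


In the worst case, each partition step picks the worst pivot:
  Partition 1: 630 comparisons (n-1 elements to compare)
  Partition 2: 629 comparisons
  Partition 3: 628 comparisons
  Partition 4: 627 comparisons
  Partition 5: 626 comparisons
  ...
  Last partition: 0 comparisons
Total = (n-1) + (n-2) + ... + 1 + 0 = n*(n-1)/2
= 631*630/2 = 198765


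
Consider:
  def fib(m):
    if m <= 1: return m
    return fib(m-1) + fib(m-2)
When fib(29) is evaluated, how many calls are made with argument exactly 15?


Let N(m) = number of times fib(m) is called while evaluating fib(29).
N(29) = 1 (the initial call).
N(28) = 1 (only fib(29) calls it).
For 1 <= m <= 27: fib(m) is called by fib(m+1) and fib(m+2), so
  N(m) = N(m+1) + N(m+2).
fib(0) is called only by fib(2), so N(0) = N(2).
Walk down from m=29:
  N(29)=1, N(28)=1, N(27)=2, N(26)=3, N(25)=5, N(24)=8, N(23)=13, N(22)=21, N(21)=34, N(20)=55, N(19)=89, N(18)=144, N(17)=233, N(16)=377, N(15)=610
N(15) = 610


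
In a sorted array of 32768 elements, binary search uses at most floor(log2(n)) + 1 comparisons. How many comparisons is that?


Halving sequence: 32768 -> 16384 -> 8192 -> 4096 -> 2048 -> 1024 -> 512 -> 256 -> 128 -> 64 -> 32 -> 16 -> 8 -> 4 -> 2 -> 1
Number of halvings = 15
Max comparisons = 15 + 1 = 16


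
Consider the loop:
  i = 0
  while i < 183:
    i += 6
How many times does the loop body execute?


Starting at i = 0, each iteration adds 6.
Iterations until i >= 183:
  Iteration 1: i = 0 -> i = 6
  Iteration 2: i = 6 -> i = 12
  Iteration 3: i = 12 -> i = 18
  Iteration 4: i = 18 -> i = 24
  Iteration 5: i = 24 -> i = 30
  Iteration 6: i = 30 -> i = 36
  Iteration 7: i = 36 -> i = 42
  Iteration 8: i = 42 -> i = 48
  ... continuing ...
Total iterations = ceil(183/6) = 31


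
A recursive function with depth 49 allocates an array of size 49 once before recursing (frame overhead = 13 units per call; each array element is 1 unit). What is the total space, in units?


Array allocation: 49 units (allocated once)
Stack frames: 49 deep * 13 per frame = 637 units
Total = 49 + 637 = 686
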